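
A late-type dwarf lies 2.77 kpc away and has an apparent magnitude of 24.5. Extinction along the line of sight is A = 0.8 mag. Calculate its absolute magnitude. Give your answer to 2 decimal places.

M ≈ 11.49

d = 2.77 kpc = 2770 pc
5 log₁₀(d/10 pc) = 5 log₁₀(2770) − 5 = 12.212
M = m − 5 log₁₀(d/10) − A = 24.5 − 12.212 − 0.8 = 11.488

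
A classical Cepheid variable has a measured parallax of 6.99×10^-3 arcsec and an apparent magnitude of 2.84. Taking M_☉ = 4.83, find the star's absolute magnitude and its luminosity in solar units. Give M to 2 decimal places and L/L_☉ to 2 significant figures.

d = 1/p = 1/6.99×10^-3″ = 143.1 pc
M = m − 5 log₁₀ d + 5 = 2.84 − 5·2.1555 + 5 = -2.938
M − M_☉ = -2.938 − 4.83 = -7.768
L/L_☉ = 10^(−0.4 × -7.768) = 1280

M ≈ -2.94; L/L_☉ ≈ 1300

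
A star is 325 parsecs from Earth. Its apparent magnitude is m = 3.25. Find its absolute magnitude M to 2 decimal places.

5 log₁₀(d/10 pc) = 5 log₁₀(325.0) − 5 = 7.559
M = m − 5 log₁₀(d/10) = 3.25 − 7.559 = -4.309

M ≈ -4.31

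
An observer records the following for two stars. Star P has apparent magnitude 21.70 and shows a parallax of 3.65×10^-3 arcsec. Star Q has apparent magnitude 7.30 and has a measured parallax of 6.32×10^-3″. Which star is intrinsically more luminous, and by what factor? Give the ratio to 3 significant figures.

Star P: d = 1/p = 1/3.65×10^-3″ = 274.0 pc
Star P: M = m − 5 log₁₀ d + 5 = 21.70 − 5·2.4377 + 5 = 14.511
Star Q: d = 1/p = 1/6.32×10^-3″ = 158.2 pc
Star Q: M = m − 5 log₁₀ d + 5 = 7.30 − 5·2.1993 + 5 = 1.304
ΔM = M_P − M_Q = 14.511 − (1.304) = 13.208; smaller M is more luminous → Star Q.
L ratio = 10^(0.4 |ΔM|) = 10^5.283 = 191900

Star Q is more luminous, by a factor of 192000.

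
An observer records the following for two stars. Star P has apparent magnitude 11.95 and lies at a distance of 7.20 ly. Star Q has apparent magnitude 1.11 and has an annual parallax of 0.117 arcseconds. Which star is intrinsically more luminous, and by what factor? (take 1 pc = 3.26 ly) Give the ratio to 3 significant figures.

Star P: d = 7.20 ly / 3.26 = 2.209 pc
Star P: M = m − 5 log₁₀ d + 5 = 11.95 − 5·0.3441 + 5 = 15.229
Star Q: d = 1/p = 1/0.117″ = 8.547 pc
Star Q: M = m − 5 log₁₀ d + 5 = 1.11 − 5·0.9318 + 5 = 1.451
ΔM = M_P − M_Q = 15.229 − (1.451) = 13.778; smaller M is more luminous → Star Q.
L ratio = 10^(0.4 |ΔM|) = 10^5.511 = 324600

Star Q is more luminous, by a factor of 325000.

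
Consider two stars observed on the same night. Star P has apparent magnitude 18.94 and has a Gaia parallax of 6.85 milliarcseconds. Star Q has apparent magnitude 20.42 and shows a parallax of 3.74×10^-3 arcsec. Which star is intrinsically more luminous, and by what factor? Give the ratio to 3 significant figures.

Star P: p = 6.85 mas = 6.85×10^-3″ → d = 1/p = 146.0 pc
Star P: M = m − 5 log₁₀ d + 5 = 18.94 − 5·2.1643 + 5 = 13.118
Star Q: d = 1/p = 1/3.74×10^-3″ = 267.4 pc
Star Q: M = m − 5 log₁₀ d + 5 = 20.42 − 5·2.4271 + 5 = 13.284
ΔM = M_P − M_Q = 13.118 − (13.284) = -0.166; smaller M is more luminous → Star P.
L ratio = 10^(0.4 |ΔM|) = 10^0.066 = 1.165

Star P is more luminous, by a factor of 1.17.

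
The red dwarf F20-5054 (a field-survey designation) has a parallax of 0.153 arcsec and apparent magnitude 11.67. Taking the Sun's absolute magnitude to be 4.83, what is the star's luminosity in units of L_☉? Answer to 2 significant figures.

L/L_☉ ≈ 7.8×10^-4

d = 1/p = 1/0.153″ = 6.536 pc
M = m − 5 log₁₀ d + 5 = 11.67 − 5·0.8153 + 5 = 12.593
M − M_☉ = 12.593 − 4.83 = 7.763
L/L_☉ = 10^(−0.4 × 7.763) = 7.845×10^-4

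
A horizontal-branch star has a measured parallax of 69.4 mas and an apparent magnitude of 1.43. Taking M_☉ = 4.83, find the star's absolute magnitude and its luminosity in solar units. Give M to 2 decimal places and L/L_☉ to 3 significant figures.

M ≈ 0.64; L/L_☉ ≈ 47.6

d = 1/p = 1000/69.4 mas = 14.41 pc
M = m − 5 log₁₀ d + 5 = 1.43 − 5·1.1586 + 5 = 0.637
M − M_☉ = 0.637 − 4.83 = -4.193
L/L_☉ = 10^(−0.4 × -4.193) = 47.56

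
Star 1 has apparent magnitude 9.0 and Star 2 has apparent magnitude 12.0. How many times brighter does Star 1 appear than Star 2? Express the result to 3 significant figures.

Δm = 9.0 − (12.0) = -3.0
Flux ratio = 10^(−0.4 Δm) = 10^(−0.4 × -3.0) = 10^1.200 = 15.85

15.8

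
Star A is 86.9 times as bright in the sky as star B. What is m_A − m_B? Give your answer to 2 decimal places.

m_A − m_B ≈ -4.85

Pogson: Δm = −2.5 log₁₀(ratio) = −2.5 log₁₀(86.9) = −2.5 × 1.9390 = -4.848
Star A is brighter, so it has the smaller magnitude: the difference is negative.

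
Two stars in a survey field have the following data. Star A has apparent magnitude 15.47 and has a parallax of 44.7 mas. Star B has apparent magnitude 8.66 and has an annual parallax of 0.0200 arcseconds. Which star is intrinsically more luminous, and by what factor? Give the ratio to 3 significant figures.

Star A: p = 44.7 mas = 0.0447″ → d = 1/p = 22.37 pc
Star A: M = m − 5 log₁₀ d + 5 = 15.47 − 5·1.3497 + 5 = 13.722
Star B: d = 1/p = 1/0.0200″ = 50.00 pc
Star B: M = m − 5 log₁₀ d + 5 = 8.66 − 5·1.6990 + 5 = 5.165
ΔM = M_A − M_B = 13.722 − (5.165) = 8.556; smaller M is more luminous → Star B.
L ratio = 10^(0.4 |ΔM|) = 10^3.423 = 2646

Star B is more luminous, by a factor of 2650.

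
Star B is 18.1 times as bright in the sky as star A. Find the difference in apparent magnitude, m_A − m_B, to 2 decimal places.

m_A − m_B ≈ 3.14

Pogson: Δm = −2.5 log₁₀(ratio) = −2.5 log₁₀(18.1) = −2.5 × 1.2577 = -3.144
Star B is brighter so has the smaller magnitude: m_A − m_B is positive.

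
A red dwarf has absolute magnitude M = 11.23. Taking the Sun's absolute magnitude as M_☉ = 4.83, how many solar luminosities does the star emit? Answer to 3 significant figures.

M − M_☉ = 11.23 − 4.83 = 6.400
L/L_☉ = 10^(−0.4 (M − M_☉)) = 10^-2.560 = 2.754×10^-3

L/L_☉ ≈ 2.75×10^-3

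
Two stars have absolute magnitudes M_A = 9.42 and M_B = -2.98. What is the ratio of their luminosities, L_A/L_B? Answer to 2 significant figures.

L_A/L_B ≈ 1.1×10^-5

ΔM = M_A − M_B = 12.40
L_A/L_B = 10^(−0.4 ΔM) = 10^-4.960 = 1.096×10^-5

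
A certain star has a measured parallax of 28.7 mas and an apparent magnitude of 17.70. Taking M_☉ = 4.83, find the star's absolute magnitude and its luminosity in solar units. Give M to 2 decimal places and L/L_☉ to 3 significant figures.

M ≈ 14.99; L/L_☉ ≈ 8.63×10^-5

d = 1/p = 1000/28.7 mas = 34.84 pc
M = m − 5 log₁₀ d + 5 = 17.70 − 5·1.5421 + 5 = 14.989
M − M_☉ = 14.989 − 4.83 = 10.159
L/L_☉ = 10^(−0.4 × 10.159) = 8.634×10^-5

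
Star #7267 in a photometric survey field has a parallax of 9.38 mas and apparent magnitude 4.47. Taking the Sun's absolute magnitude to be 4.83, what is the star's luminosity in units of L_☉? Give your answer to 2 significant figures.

d = 1/p = 1000/9.38 mas = 106.6 pc
M = m − 5 log₁₀ d + 5 = 4.47 − 5·2.0278 + 5 = -0.669
M − M_☉ = -0.669 − 4.83 = -5.499
L/L_☉ = 10^(−0.4 × -5.499) = 158.3

L/L_☉ ≈ 160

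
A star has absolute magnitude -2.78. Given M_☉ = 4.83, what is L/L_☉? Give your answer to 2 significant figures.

M − M_☉ = -2.78 − 4.83 = -7.610
L/L_☉ = 10^(−0.4 (M − M_☉)) = 10^3.044 = 1107

L/L_☉ ≈ 1100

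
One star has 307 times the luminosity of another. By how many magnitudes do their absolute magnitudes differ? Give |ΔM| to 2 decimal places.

|ΔM| ≈ 6.22

Pogson: ΔM = −2.5 log₁₀(ratio) = −2.5 log₁₀(307) = −2.5 × 2.4871 = -6.218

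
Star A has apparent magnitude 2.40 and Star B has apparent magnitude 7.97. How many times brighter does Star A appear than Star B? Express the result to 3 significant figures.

Δm = 2.40 − (7.97) = -5.57
Flux ratio = 10^(−0.4 Δm) = 10^(−0.4 × -5.57) = 10^2.228 = 169.0

169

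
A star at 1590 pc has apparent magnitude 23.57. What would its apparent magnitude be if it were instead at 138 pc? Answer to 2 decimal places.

m ≈ 18.26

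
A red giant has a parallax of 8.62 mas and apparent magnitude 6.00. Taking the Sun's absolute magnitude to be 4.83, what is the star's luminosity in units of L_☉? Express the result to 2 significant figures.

L/L_☉ ≈ 46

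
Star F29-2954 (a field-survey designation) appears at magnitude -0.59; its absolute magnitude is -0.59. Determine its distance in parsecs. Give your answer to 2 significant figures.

μ = m − M = 0.000
m − M = 5 log₁₀ d − 5
log₁₀ d = (m − M)/5 + 1 = 1.0000
d = 10^1.0000 = 10.00 pc

d ≈ 10 pc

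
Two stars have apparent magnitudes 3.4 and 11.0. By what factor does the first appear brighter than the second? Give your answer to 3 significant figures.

1100

Magnitude difference = -7.6
Flux ratio = 10^(−0.4 Δm) = 10^(−0.4 × -7.6) = 10^3.040 = 1096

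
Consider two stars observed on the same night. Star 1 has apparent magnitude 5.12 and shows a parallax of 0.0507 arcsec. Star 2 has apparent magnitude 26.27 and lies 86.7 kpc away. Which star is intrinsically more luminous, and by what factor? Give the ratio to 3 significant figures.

Star 1: d = 1/p = 1/0.0507″ = 19.72 pc
Star 1: M = m − 5 log₁₀ d + 5 = 5.12 − 5·1.2950 + 5 = 3.645
Star 2: d = 86.7 kpc = 86700 pc
Star 2: M = m − 5 log₁₀ d + 5 = 26.27 − 5·4.9380 + 5 = 6.580
ΔM = M_1 − M_2 = 3.645 − (6.580) = -2.935; smaller M is more luminous → Star 1.
L ratio = 10^(0.4 |ΔM|) = 10^1.174 = 14.93

Star 1 is more luminous, by a factor of 14.9.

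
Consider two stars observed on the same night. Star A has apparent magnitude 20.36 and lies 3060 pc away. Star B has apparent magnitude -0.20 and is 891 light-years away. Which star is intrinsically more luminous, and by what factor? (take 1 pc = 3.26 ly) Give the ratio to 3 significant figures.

Star A: M = m − 5 log₁₀ d + 5 = 20.36 − 5·3.4857 + 5 = 7.931
Star B: d = 891 ly / 3.26 = 273.3 pc
Star B: M = m − 5 log₁₀ d + 5 = -0.20 − 5·2.4367 + 5 = -7.383
ΔM = M_A − M_B = 7.931 − (-7.383) = 15.315; smaller M is more luminous → Star B.
L ratio = 10^(0.4 |ΔM|) = 10^6.126 = 1.336×10^6

Star B is more luminous, by a factor of 1.34×10^6.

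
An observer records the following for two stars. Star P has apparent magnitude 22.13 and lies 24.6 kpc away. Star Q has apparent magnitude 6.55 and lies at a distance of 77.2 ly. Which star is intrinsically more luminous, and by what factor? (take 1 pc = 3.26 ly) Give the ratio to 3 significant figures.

Star Q is more luminous, by a factor of 1.58.

Star P: d = 24.6 kpc = 24600 pc
Star P: M = m − 5 log₁₀ d + 5 = 22.13 − 5·4.3909 + 5 = 5.175
Star Q: d = 77.2 ly / 3.26 = 23.68 pc
Star Q: M = m − 5 log₁₀ d + 5 = 6.55 − 5·1.3744 + 5 = 4.678
ΔM = M_P − M_Q = 5.175 − (4.678) = 0.497; smaller M is more luminous → Star Q.
L ratio = 10^(0.4 |ΔM|) = 10^0.199 = 1.581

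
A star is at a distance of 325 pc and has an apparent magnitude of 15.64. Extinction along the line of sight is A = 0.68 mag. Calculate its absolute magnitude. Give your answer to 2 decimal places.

5 log₁₀(d/10 pc) = 5 log₁₀(325.0) − 5 = 7.559
M = m − 5 log₁₀(d/10) − A = 15.64 − 7.559 − 0.68 = 7.401

M ≈ 7.40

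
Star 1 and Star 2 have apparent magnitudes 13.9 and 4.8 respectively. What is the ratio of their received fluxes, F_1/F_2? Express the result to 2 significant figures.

F_1/F_2 ≈ 2.3×10^-4

Δm = 13.9 − (4.8) = 9.1
Flux ratio = 10^(−0.4 Δm) = 10^(−0.4 × 9.1) = 10^-3.640 = 2.291×10^-4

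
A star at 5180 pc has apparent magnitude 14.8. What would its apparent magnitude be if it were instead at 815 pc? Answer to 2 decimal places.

Flux ∝ 1/d², so Δm = 5 log₁₀(d₂/d₁) = 5 log₁₀(815/5180) = -4.016
m₂ = m₁ + Δm = 14.8 + (-4.016) = 10.784

m ≈ 10.78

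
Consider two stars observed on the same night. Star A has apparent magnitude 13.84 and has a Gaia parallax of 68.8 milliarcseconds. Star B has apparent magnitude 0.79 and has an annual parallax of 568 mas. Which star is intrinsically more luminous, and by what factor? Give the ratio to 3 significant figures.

Star A: p = 68.8 mas = 0.0688″ → d = 1/p = 14.53 pc
Star A: M = m − 5 log₁₀ d + 5 = 13.84 − 5·1.1624 + 5 = 13.028
Star B: p = 568 mas = 0.568″ → d = 1/p = 1.761 pc
Star B: M = m − 5 log₁₀ d + 5 = 0.79 − 5·0.2457 + 5 = 4.562
ΔM = M_A − M_B = 13.028 − (4.562) = 8.466; smaller M is more luminous → Star B.
L ratio = 10^(0.4 |ΔM|) = 10^3.386 = 2435

Star B is more luminous, by a factor of 2430.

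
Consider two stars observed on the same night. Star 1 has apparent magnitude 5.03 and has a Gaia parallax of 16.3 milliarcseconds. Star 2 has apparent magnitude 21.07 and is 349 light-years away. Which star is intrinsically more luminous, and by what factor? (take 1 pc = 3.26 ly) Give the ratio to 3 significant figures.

Star 1 is more luminous, by a factor of 856000.

Star 1: p = 16.3 mas = 0.0163″ → d = 1/p = 61.35 pc
Star 1: M = m − 5 log₁₀ d + 5 = 5.03 − 5·1.7878 + 5 = 1.091
Star 2: d = 349 ly / 3.26 = 107.1 pc
Star 2: M = m − 5 log₁₀ d + 5 = 21.07 − 5·2.0296 + 5 = 15.922
ΔM = M_1 − M_2 = 1.091 − (15.922) = -14.831; smaller M is more luminous → Star 1.
L ratio = 10^(0.4 |ΔM|) = 10^5.932 = 855900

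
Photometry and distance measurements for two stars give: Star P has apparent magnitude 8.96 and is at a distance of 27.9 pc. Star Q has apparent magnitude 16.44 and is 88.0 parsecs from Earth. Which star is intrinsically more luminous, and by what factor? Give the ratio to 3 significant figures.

Star P is more luminous, by a factor of 98.7.

Star P: M = m − 5 log₁₀ d + 5 = 8.96 − 5·1.4456 + 5 = 6.732
Star Q: M = m − 5 log₁₀ d + 5 = 16.44 − 5·1.9445 + 5 = 11.718
ΔM = M_P − M_Q = 6.732 − (11.718) = -4.986; smaller M is more luminous → Star P.
L ratio = 10^(0.4 |ΔM|) = 10^1.994 = 98.68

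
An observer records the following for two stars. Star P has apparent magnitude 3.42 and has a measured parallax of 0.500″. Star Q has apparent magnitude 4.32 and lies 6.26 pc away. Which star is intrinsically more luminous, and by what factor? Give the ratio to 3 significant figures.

Star Q is more luminous, by a factor of 4.28.

Star P: d = 1/p = 1/0.500″ = 2.000 pc
Star P: M = m − 5 log₁₀ d + 5 = 3.42 − 5·0.3010 + 5 = 6.915
Star Q: M = m − 5 log₁₀ d + 5 = 4.32 − 5·0.7966 + 5 = 5.337
ΔM = M_P − M_Q = 6.915 − (5.337) = 1.578; smaller M is more luminous → Star Q.
L ratio = 10^(0.4 |ΔM|) = 10^0.631 = 4.277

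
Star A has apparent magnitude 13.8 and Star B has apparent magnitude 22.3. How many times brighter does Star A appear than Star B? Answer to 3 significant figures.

2510

Δm = 13.8 − (22.3) = -8.5
Flux ratio = 10^(−0.4 Δm) = 10^(−0.4 × -8.5) = 10^3.400 = 2512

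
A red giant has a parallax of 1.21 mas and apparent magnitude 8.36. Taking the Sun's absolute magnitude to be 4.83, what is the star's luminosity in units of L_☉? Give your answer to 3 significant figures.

L/L_☉ ≈ 265

d = 1/p = 1000/1.21 mas = 826.4 pc
M = m − 5 log₁₀ d + 5 = 8.36 − 5·2.9172 + 5 = -1.226
M − M_☉ = -1.226 − 4.83 = -6.056
L/L_☉ = 10^(−0.4 × -6.056) = 264.5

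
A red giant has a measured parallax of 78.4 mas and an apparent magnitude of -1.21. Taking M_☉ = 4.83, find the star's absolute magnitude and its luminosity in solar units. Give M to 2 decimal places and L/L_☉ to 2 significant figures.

M ≈ -1.74; L/L_☉ ≈ 420

d = 1/p = 1000/78.4 mas = 12.76 pc
M = m − 5 log₁₀ d + 5 = -1.21 − 5·1.1057 + 5 = -1.738
M − M_☉ = -1.738 − 4.83 = -6.568
L/L_☉ = 10^(−0.4 × -6.568) = 424.0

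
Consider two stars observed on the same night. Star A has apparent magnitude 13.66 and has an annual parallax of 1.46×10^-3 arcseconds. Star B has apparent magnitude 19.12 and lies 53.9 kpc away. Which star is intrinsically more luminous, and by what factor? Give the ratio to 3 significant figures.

Star B is more luminous, by a factor of 40.5.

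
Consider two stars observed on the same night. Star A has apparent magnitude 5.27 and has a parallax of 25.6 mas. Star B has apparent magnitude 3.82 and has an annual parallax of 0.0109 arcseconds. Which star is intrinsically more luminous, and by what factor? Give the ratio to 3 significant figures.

Star B is more luminous, by a factor of 21.0.

Star A: p = 25.6 mas = 0.0256″ → d = 1/p = 39.06 pc
Star A: M = m − 5 log₁₀ d + 5 = 5.27 − 5·1.5918 + 5 = 2.311
Star B: d = 1/p = 1/0.0109″ = 91.74 pc
Star B: M = m − 5 log₁₀ d + 5 = 3.82 − 5·1.9626 + 5 = -0.993
ΔM = M_A − M_B = 2.311 − (-0.993) = 3.304; smaller M is more luminous → Star B.
L ratio = 10^(0.4 |ΔM|) = 10^1.322 = 20.97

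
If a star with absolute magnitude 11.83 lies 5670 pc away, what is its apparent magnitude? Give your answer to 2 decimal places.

m = M + 5 log₁₀ d − 5 = 11.83 + 5·3.7536 − 5 = 25.598

m ≈ 25.60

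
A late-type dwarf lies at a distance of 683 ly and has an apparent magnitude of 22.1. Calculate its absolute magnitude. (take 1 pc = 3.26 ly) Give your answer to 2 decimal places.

M ≈ 15.49

d = 683 ly / 3.26 = 209.5 pc
5 log₁₀(d/10 pc) = 5 log₁₀(209.5) − 5 = 6.606
M = m − 5 log₁₀(d/10) = 22.1 − 6.606 = 15.494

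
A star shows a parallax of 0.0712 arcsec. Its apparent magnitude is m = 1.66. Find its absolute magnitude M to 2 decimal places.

d = 1/p = 1/0.0712″ = 14.04 pc
5 log₁₀(d/10 pc) = 5 log₁₀(14.04) − 5 = 0.738
M = m − 5 log₁₀(d/10) = 1.66 − 0.738 = 0.922

M ≈ 0.92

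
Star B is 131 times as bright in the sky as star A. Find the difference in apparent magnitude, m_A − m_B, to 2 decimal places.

m_A − m_B ≈ 5.29

Pogson: Δm = −2.5 log₁₀(ratio) = −2.5 log₁₀(131) = −2.5 × 2.1173 = -5.293
Star B is brighter so has the smaller magnitude: m_A − m_B is positive.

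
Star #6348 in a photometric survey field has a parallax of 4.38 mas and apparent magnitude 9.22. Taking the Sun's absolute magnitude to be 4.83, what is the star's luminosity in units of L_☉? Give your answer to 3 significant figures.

L/L_☉ ≈ 9.14

d = 1/p = 1000/4.38 mas = 228.3 pc
M = m − 5 log₁₀ d + 5 = 9.22 − 5·2.3585 + 5 = 2.427
M − M_☉ = 2.427 − 4.83 = -2.403
L/L_☉ = 10^(−0.4 × -2.403) = 9.142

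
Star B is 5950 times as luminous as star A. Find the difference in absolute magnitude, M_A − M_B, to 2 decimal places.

M_A − M_B ≈ 9.44

Pogson: ΔM = −2.5 log₁₀(ratio) = −2.5 log₁₀(5950) = −2.5 × 3.7745 = -9.436
Star B is brighter so has the smaller magnitude: M_A − M_B is positive.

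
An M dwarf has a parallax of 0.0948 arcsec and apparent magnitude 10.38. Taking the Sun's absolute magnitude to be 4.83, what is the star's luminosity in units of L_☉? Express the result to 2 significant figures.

d = 1/p = 1/0.0948″ = 10.55 pc
M = m − 5 log₁₀ d + 5 = 10.38 − 5·1.0232 + 5 = 10.264
M − M_☉ = 10.264 − 4.83 = 5.434
L/L_☉ = 10^(−0.4 × 5.434) = 6.705×10^-3

L/L_☉ ≈ 6.7×10^-3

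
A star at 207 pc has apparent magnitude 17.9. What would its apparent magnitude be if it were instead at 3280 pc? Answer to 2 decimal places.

m ≈ 23.90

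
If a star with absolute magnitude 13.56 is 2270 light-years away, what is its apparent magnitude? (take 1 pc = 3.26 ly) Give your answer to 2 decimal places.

m ≈ 22.77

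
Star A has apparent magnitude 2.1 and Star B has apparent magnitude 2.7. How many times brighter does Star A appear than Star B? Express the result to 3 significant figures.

Magnitude difference = -0.6
Flux ratio = 10^(−0.4 Δm) = 10^(−0.4 × -0.6) = 10^0.240 = 1.738

1.74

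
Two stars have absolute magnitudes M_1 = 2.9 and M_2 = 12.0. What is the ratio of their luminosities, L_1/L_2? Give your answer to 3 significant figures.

L_1/L_2 ≈ 4370

ΔM = M_1 − M_2 = -9.1
L_1/L_2 = 10^(−0.4 ΔM) = 10^3.640 = 4365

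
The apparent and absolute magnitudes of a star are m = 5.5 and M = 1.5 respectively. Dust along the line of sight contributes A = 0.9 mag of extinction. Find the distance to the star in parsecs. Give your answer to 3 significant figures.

d ≈ 41.7 pc

m − M = 5 log₁₀(d/10 pc) + A  ⇒  5.5 − (1.5) − 0.9 = 5 log₁₀(d/10)
3.100 = 5 log₁₀(d/10)
log₁₀ d = (m − M − A)/5 + 1 = 1.6200
d = 10^1.6200 = 41.69 pc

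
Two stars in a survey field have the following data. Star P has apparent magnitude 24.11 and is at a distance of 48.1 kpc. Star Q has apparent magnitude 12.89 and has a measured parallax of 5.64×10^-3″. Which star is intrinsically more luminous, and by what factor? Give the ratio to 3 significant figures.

Star P is more luminous, by a factor of 2.39.

Star P: d = 48.1 kpc = 48100 pc
Star P: M = m − 5 log₁₀ d + 5 = 24.11 − 5·4.6821 + 5 = 5.699
Star Q: d = 1/p = 1/5.64×10^-3″ = 177.3 pc
Star Q: M = m − 5 log₁₀ d + 5 = 12.89 − 5·2.2487 + 5 = 6.646
ΔM = M_P − M_Q = 5.699 − (6.646) = -0.947; smaller M is more luminous → Star P.
L ratio = 10^(0.4 |ΔM|) = 10^0.379 = 2.392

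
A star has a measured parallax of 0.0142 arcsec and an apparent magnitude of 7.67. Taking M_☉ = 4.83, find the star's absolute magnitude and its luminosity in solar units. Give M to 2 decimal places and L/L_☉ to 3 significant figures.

M ≈ 3.43; L/L_☉ ≈ 3.63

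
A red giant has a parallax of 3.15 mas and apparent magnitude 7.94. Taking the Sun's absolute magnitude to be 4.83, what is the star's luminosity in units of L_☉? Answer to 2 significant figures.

L/L_☉ ≈ 57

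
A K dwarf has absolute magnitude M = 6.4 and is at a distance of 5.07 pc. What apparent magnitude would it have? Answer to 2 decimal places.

m = M + 5 log₁₀ d − 5 = 6.4 + 5·0.7050 − 5 = 4.925

m ≈ 4.93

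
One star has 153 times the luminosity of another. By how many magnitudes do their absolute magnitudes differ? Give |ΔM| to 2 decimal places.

|ΔM| ≈ 5.46

Pogson: ΔM = −2.5 log₁₀(ratio) = −2.5 log₁₀(153) = −2.5 × 2.1847 = -5.462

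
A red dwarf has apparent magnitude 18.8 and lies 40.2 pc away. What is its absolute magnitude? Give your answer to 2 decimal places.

M ≈ 15.78

5 log₁₀(d/10 pc) = 5 log₁₀(40.20) − 5 = 3.021
M = m − 5 log₁₀(d/10) = 18.8 − 3.021 = 15.779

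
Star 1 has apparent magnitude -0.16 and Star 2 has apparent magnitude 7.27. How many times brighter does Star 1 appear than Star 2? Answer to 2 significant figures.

940

Magnitude difference = -7.43
Flux ratio = 10^(−0.4 Δm) = 10^(−0.4 × -7.43) = 10^2.972 = 937.6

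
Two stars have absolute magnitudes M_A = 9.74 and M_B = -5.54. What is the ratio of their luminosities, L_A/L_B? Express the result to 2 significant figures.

ΔM = M_A − M_B = 15.28
L_A/L_B = 10^(−0.4 ΔM) = 10^-6.112 = 7.727×10^-7

L_A/L_B ≈ 7.7×10^-7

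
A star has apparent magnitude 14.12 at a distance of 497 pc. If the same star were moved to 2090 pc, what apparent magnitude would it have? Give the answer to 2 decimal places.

Flux ∝ 1/d², so Δm = 5 log₁₀(d₂/d₁) = 5 log₁₀(2090/497) = 3.119
m₂ = m₁ + Δm = 14.12 + (3.119) = 17.239

m ≈ 17.24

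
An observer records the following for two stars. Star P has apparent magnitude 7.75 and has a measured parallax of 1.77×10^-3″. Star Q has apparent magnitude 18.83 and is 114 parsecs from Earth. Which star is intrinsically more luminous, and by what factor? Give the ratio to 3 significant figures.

Star P is more luminous, by a factor of 664000.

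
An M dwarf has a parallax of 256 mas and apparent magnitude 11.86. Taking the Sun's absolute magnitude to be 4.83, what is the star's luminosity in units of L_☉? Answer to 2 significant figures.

L/L_☉ ≈ 2.4×10^-4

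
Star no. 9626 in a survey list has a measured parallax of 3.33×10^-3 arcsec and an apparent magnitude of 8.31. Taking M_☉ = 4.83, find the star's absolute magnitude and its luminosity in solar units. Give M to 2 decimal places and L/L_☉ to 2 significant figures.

M ≈ 0.92; L/L_☉ ≈ 37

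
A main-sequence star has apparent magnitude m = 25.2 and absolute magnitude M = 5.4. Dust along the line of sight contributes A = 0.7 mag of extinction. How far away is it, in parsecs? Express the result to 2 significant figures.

m − M = 5 log₁₀(d/10 pc) + A  ⇒  25.2 − (5.4) − 0.7 = 5 log₁₀(d/10)
19.100 = 5 log₁₀(d/10)
log₁₀ d = (m − M − A)/5 + 1 = 4.8200
d = 10^4.8200 = 66070 pc

d ≈ 66000 pc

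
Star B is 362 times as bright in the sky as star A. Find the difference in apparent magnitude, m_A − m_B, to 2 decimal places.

m_A − m_B ≈ 6.40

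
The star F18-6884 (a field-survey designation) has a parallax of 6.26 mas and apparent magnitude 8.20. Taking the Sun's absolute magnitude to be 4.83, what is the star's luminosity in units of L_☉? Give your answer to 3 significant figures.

d = 1/p = 1000/6.26 mas = 159.7 pc
M = m − 5 log₁₀ d + 5 = 8.20 − 5·2.2034 + 5 = 2.183
M − M_☉ = 2.183 − 4.83 = -2.647
L/L_☉ = 10^(−0.4 × -2.647) = 11.45

L/L_☉ ≈ 11.5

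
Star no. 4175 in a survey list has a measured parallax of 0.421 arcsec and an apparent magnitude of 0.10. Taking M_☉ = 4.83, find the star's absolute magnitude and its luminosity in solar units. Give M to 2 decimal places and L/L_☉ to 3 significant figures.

M ≈ 3.22; L/L_☉ ≈ 4.40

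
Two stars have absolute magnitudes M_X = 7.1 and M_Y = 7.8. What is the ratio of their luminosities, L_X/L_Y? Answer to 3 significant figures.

L_X/L_Y ≈ 1.91

ΔM = M_X − M_Y = -0.7
L_X/L_Y = 10^(−0.4 ΔM) = 10^0.280 = 1.905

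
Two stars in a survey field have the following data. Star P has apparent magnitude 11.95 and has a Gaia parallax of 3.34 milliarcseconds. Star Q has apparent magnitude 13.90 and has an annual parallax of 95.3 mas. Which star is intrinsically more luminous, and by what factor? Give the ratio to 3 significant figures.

Star P is more luminous, by a factor of 4910.

Star P: p = 3.34 mas = 3.34×10^-3″ → d = 1/p = 299.4 pc
Star P: M = m − 5 log₁₀ d + 5 = 11.95 − 5·2.4763 + 5 = 4.569
Star Q: p = 95.3 mas = 0.0953″ → d = 1/p = 10.49 pc
Star Q: M = m − 5 log₁₀ d + 5 = 13.90 − 5·1.0209 + 5 = 13.795
ΔM = M_P − M_Q = 4.569 − (13.795) = -9.227; smaller M is more luminous → Star P.
L ratio = 10^(0.4 |ΔM|) = 10^3.691 = 4906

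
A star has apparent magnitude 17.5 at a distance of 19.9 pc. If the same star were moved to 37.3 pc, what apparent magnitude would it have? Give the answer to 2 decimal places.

m ≈ 18.86

Flux ∝ 1/d², so Δm = 5 log₁₀(d₂/d₁) = 5 log₁₀(37.3/19.9) = 1.364
m₂ = m₁ + Δm = 17.5 + (1.364) = 18.864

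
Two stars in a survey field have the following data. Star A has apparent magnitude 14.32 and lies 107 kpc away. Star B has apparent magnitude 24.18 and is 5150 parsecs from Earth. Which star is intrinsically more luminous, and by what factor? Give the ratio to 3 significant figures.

Star A is more luminous, by a factor of 3.79×10^6.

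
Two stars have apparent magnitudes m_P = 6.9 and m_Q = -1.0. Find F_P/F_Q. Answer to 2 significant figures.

F_P/F_Q ≈ 6.9×10^-4

Δm = 6.9 − (-1.0) = 7.9
Flux ratio = 10^(−0.4 Δm) = 10^(−0.4 × 7.9) = 10^-3.160 = 6.918×10^-4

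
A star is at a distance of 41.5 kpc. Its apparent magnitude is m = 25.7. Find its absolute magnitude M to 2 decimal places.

d = 41.5 kpc = 41500 pc
5 log₁₀(d/10 pc) = 5 log₁₀(41500) − 5 = 18.090
M = m − 5 log₁₀(d/10) = 25.7 − 18.090 = 7.610

M ≈ 7.61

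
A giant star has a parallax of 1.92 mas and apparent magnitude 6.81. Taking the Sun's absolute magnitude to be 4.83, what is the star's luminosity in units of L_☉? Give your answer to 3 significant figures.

d = 1/p = 1000/1.92 mas = 520.8 pc
M = m − 5 log₁₀ d + 5 = 6.81 − 5·2.7167 + 5 = -1.773
M − M_☉ = -1.773 − 4.83 = -6.603
L/L_☉ = 10^(−0.4 × -6.603) = 437.9

L/L_☉ ≈ 438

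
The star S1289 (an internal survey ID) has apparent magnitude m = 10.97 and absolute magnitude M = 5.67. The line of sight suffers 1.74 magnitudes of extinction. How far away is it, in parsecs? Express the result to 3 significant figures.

m − M = 5 log₁₀(d/10 pc) + A  ⇒  10.97 − (5.67) − 1.74 = 5 log₁₀(d/10)
3.560 = 5 log₁₀(d/10)
log₁₀ d = (m − M − A)/5 + 1 = 1.7120
d = 10^1.7120 = 51.52 pc

d ≈ 51.5 pc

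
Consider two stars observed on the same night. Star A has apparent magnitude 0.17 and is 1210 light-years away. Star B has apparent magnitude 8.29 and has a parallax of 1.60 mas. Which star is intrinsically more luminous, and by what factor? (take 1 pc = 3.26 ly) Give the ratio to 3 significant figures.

Star A: d = 1210 ly / 3.26 = 371.2 pc
Star A: M = m − 5 log₁₀ d + 5 = 0.17 − 5·2.5696 + 5 = -7.678
Star B: p = 1.60 mas = 1.60×10^-3″ → d = 1/p = 625.0 pc
Star B: M = m − 5 log₁₀ d + 5 = 8.29 − 5·2.7959 + 5 = -0.689
ΔM = M_A − M_B = -7.678 − (-0.689) = -6.988; smaller M is more luminous → Star A.
L ratio = 10^(0.4 |ΔM|) = 10^2.795 = 624.3

Star A is more luminous, by a factor of 624.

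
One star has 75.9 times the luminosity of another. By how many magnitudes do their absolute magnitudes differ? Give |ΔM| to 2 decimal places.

|ΔM| ≈ 4.70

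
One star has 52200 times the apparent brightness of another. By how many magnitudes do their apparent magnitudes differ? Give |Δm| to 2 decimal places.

|Δm| ≈ 11.79

Pogson: Δm = −2.5 log₁₀(ratio) = −2.5 log₁₀(52200) = −2.5 × 4.7177 = -11.794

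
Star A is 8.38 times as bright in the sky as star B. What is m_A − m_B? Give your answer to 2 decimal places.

Pogson: Δm = −2.5 log₁₀(ratio) = −2.5 log₁₀(8.38) = −2.5 × 0.9232 = -2.308
Star A is brighter, so it has the smaller magnitude: the difference is negative.

m_A − m_B ≈ -2.31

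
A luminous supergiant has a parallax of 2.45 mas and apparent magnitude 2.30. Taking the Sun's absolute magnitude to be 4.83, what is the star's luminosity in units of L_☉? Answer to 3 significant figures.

L/L_☉ ≈ 17100

d = 1/p = 1000/2.45 mas = 408.2 pc
M = m − 5 log₁₀ d + 5 = 2.30 − 5·2.6108 + 5 = -5.754
M − M_☉ = -5.754 − 4.83 = -10.584
L/L_☉ = 10^(−0.4 × -10.584) = 17130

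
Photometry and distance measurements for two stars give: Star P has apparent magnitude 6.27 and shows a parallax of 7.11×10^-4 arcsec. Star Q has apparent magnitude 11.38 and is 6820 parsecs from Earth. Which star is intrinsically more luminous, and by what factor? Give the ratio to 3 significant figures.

Star P is more luminous, by a factor of 4.71.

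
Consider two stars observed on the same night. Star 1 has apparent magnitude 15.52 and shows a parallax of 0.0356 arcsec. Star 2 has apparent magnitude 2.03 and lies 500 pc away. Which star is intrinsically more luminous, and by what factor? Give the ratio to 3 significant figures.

Star 2 is more luminous, by a factor of 7.89×10^7.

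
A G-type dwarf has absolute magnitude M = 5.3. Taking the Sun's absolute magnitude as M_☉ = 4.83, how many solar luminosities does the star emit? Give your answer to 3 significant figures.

M − M_☉ = 5.3 − 4.83 = 0.470
L/L_☉ = 10^(−0.4 (M − M_☉)) = 10^-0.188 = 0.6486

L/L_☉ ≈ 0.649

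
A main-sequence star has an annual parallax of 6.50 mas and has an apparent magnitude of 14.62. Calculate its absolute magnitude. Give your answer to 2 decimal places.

M ≈ 8.68

p = 6.50 mas = 6.50×10^-3″ → d = 1/p = 153.8 pc
5 log₁₀(d/10 pc) = 5 log₁₀(153.8) − 5 = 5.935
M = m − 5 log₁₀(d/10) = 14.62 − 5.935 = 8.685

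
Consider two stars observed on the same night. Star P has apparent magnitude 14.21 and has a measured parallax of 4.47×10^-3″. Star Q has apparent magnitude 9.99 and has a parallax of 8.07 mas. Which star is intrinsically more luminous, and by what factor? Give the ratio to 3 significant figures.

Star P: d = 1/p = 1/4.47×10^-3″ = 223.7 pc
Star P: M = m − 5 log₁₀ d + 5 = 14.21 − 5·2.3497 + 5 = 7.462
Star Q: p = 8.07 mas = 8.07×10^-3″ → d = 1/p = 123.9 pc
Star Q: M = m − 5 log₁₀ d + 5 = 9.99 − 5·2.0931 + 5 = 4.524
ΔM = M_P − M_Q = 7.462 − (4.524) = 2.937; smaller M is more luminous → Star Q.
L ratio = 10^(0.4 |ΔM|) = 10^1.175 = 14.96

Star Q is more luminous, by a factor of 15.0.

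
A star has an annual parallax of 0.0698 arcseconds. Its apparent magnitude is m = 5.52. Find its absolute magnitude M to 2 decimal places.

d = 1/p = 1/0.0698″ = 14.33 pc
5 log₁₀(d/10 pc) = 5 log₁₀(14.33) − 5 = 0.781
M = m − 5 log₁₀(d/10) = 5.52 − 0.781 = 4.739

M ≈ 4.74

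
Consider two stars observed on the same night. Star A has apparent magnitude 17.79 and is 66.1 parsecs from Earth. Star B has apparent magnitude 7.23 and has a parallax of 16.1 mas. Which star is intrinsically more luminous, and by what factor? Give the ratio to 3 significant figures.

Star A: M = m − 5 log₁₀ d + 5 = 17.79 − 5·1.8202 + 5 = 13.689
Star B: p = 16.1 mas = 0.0161″ → d = 1/p = 62.11 pc
Star B: M = m − 5 log₁₀ d + 5 = 7.23 − 5·1.7932 + 5 = 3.264
ΔM = M_A − M_B = 13.689 − (3.264) = 10.425; smaller M is more luminous → Star B.
L ratio = 10^(0.4 |ΔM|) = 10^4.170 = 14790

Star B is more luminous, by a factor of 14800.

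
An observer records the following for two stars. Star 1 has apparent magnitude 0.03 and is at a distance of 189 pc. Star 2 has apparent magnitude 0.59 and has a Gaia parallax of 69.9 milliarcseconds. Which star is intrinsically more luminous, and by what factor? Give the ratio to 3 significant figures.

Star 1: M = m − 5 log₁₀ d + 5 = 0.03 − 5·2.2765 + 5 = -6.352
Star 2: p = 69.9 mas = 0.0699″ → d = 1/p = 14.31 pc
Star 2: M = m − 5 log₁₀ d + 5 = 0.59 − 5·1.1555 + 5 = -0.188
ΔM = M_1 − M_2 = -6.352 − (-0.188) = -6.165; smaller M is more luminous → Star 1.
L ratio = 10^(0.4 |ΔM|) = 10^2.466 = 292.3

Star 1 is more luminous, by a factor of 292.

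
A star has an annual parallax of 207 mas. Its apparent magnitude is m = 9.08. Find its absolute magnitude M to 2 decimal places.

M ≈ 10.66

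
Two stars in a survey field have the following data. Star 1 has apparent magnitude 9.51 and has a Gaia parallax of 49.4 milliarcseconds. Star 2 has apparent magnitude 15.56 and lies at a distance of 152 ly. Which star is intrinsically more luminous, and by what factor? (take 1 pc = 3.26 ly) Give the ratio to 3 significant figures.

Star 1: p = 49.4 mas = 0.0494″ → d = 1/p = 20.24 pc
Star 1: M = m − 5 log₁₀ d + 5 = 9.51 − 5·1.3063 + 5 = 7.979
Star 2: d = 152 ly / 3.26 = 46.63 pc
Star 2: M = m − 5 log₁₀ d + 5 = 15.56 − 5·1.6686 + 5 = 12.217
ΔM = M_1 − M_2 = 7.979 − (12.217) = -4.238; smaller M is more luminous → Star 1.
L ratio = 10^(0.4 |ΔM|) = 10^1.695 = 49.58

Star 1 is more luminous, by a factor of 49.6.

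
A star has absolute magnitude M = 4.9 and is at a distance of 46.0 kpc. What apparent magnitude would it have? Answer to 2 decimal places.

d = 46.0 kpc = 46000 pc
m = M + 5 log₁₀ d − 5 = 4.9 + 5·4.6628 − 5 = 23.214

m ≈ 23.21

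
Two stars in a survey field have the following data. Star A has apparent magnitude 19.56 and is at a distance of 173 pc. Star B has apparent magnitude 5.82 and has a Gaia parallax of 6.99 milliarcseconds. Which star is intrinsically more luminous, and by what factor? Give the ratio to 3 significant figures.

Star B is more luminous, by a factor of 214000.

Star A: M = m − 5 log₁₀ d + 5 = 19.56 − 5·2.2380 + 5 = 13.370
Star B: p = 6.99 mas = 6.99×10^-3″ → d = 1/p = 143.1 pc
Star B: M = m − 5 log₁₀ d + 5 = 5.82 − 5·2.1555 + 5 = 0.042
ΔM = M_A − M_B = 13.370 − (0.042) = 13.327; smaller M is more luminous → Star B.
L ratio = 10^(0.4 |ΔM|) = 10^5.331 = 214300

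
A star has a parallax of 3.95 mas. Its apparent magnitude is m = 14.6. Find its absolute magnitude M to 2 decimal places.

p = 3.95 mas = 3.95×10^-3″ → d = 1/p = 253.2 pc
5 log₁₀(d/10 pc) = 5 log₁₀(253.2) − 5 = 7.017
M = m − 5 log₁₀(d/10) = 14.6 − 7.017 = 7.583

M ≈ 7.58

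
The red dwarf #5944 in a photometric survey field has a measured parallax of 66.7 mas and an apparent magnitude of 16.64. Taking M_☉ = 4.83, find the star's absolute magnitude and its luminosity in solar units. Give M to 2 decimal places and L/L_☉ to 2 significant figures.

M ≈ 15.76; L/L_☉ ≈ 4.2×10^-5

d = 1/p = 1000/66.7 mas = 14.99 pc
M = m − 5 log₁₀ d + 5 = 16.64 − 5·1.1759 + 5 = 15.761
M − M_☉ = 15.761 − 4.83 = 10.931
L/L_☉ = 10^(−0.4 × 10.931) = 4.244×10^-5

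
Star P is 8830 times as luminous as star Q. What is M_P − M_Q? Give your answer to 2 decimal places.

M_P − M_Q ≈ -9.86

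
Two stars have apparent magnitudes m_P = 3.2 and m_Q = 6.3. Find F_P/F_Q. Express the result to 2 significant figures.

F_P/F_Q ≈ 17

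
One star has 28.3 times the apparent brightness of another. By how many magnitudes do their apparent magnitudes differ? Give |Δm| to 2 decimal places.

Pogson: Δm = −2.5 log₁₀(ratio) = −2.5 log₁₀(28.3) = −2.5 × 1.4518 = -3.629

|Δm| ≈ 3.63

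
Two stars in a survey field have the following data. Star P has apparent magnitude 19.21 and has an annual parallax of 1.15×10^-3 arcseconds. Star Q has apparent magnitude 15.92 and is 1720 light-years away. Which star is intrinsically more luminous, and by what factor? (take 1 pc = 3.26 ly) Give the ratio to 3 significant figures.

Star Q is more luminous, by a factor of 7.62.

Star P: d = 1/p = 1/1.15×10^-3″ = 869.6 pc
Star P: M = m − 5 log₁₀ d + 5 = 19.21 − 5·2.9393 + 5 = 9.513
Star Q: d = 1720 ly / 3.26 = 527.6 pc
Star Q: M = m − 5 log₁₀ d + 5 = 15.92 − 5·2.7223 + 5 = 7.308
ΔM = M_P − M_Q = 9.513 − (7.308) = 2.205; smaller M is more luminous → Star Q.
L ratio = 10^(0.4 |ΔM|) = 10^0.882 = 7.621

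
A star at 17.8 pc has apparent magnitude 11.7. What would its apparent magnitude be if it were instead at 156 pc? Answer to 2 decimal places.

m ≈ 16.41

Flux ∝ 1/d², so Δm = 5 log₁₀(d₂/d₁) = 5 log₁₀(156/17.8) = 4.714
m₂ = m₁ + Δm = 11.7 + (4.714) = 16.414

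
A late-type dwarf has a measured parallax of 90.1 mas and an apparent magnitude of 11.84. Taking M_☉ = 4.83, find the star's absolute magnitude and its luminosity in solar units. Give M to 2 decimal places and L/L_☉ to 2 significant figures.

d = 1/p = 1000/90.1 mas = 11.10 pc
M = m − 5 log₁₀ d + 5 = 11.84 − 5·1.0453 + 5 = 11.614
M − M_☉ = 11.614 − 4.83 = 6.784
L/L_☉ = 10^(−0.4 × 6.784) = 1.934×10^-3

M ≈ 11.61; L/L_☉ ≈ 1.9×10^-3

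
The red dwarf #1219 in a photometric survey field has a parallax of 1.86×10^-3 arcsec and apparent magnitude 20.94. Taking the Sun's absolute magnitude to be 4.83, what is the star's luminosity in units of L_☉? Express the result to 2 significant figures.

L/L_☉ ≈ 1.0×10^-3

d = 1/p = 1/1.86×10^-3″ = 537.6 pc
M = m − 5 log₁₀ d + 5 = 20.94 − 5·2.7305 + 5 = 12.288
M − M_☉ = 12.288 − 4.83 = 7.458
L/L_☉ = 10^(−0.4 × 7.458) = 1.040×10^-3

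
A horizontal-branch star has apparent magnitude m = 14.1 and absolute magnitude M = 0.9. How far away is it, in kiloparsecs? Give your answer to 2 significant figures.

d ≈ 4.4 kpc

Distance modulus: m − M = 14.1 − (0.9) = 13.200
m − M = 5 log₁₀ d − 5
log₁₀ d = (m − M)/5 + 1 = 3.6400
d = 10^3.6400 = 4365 pc
= 4.365 kpc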